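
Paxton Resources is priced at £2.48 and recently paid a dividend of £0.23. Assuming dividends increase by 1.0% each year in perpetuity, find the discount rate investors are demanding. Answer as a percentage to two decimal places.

10.37%

Rearranging the constant-growth DDM: r = D₁/P₀ + g.
D₁ = 0.23 × (1 + 0.01) = 0.2323.
r = 0.2323 / 2.48 + 0.01 = 0.09367 + 0.01 = 0.10367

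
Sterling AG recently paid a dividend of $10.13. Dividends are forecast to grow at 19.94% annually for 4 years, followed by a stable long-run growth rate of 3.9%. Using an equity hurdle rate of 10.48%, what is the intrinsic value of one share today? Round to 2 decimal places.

Two-stage DDM. Project D₁…D_4 at 0.1994, terminal growth 0.039, discount at r = 0.1048.
D_1 = 12.1499
D_2 = 14.5726
D_3 = 17.4784
D_4 = 20.9636
Terminal value at t=4: TV = D_5/(r−g) = 21.7812/(0.1048−0.039) = 331.0208
P₀ = 12.1499/(1+0.1048)^1 + 14.5726/(1+0.1048)^2 + 17.4784/(1+0.1048)^3 + 20.9636/(1+0.1048)^4 + 331.0208/(1+0.1048)^4 = 272.1570

$272.16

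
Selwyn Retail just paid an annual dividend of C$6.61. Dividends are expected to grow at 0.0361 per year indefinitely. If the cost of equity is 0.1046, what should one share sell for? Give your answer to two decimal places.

C$99.98

Gordon growth model: P₀ = D₁/(r − g). D₁ = 6.61 × (1 + 0.0361) = 6.8486.
P₀ = 6.8486 / (0.1046 − 0.0361) = 6.8486 / 0.0685 = 99.9799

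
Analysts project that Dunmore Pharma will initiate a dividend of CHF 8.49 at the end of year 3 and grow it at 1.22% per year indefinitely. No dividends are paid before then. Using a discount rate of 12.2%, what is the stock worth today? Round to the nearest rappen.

CHF 61.42

Deferred-dividend DDM. At t=2 the remaining stream is a growing perpetuity with first payment D_3 = 8.49.
V_2 = D_3/(r−g) = 8.49/(0.122−0.0122) = 77.3224
P₀ = V_2/(1+r)^2 = 77.3224/(1+0.122)^2 = 61.4214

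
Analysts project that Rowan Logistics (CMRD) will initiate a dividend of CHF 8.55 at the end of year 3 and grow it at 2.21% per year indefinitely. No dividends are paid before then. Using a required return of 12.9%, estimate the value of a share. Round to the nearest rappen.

Deferred-dividend DDM. At t=2 the remaining stream is a growing perpetuity with first payment D_3 = 8.55.
V_2 = D_3/(r−g) = 8.55/(0.129−0.0221) = 79.9813
P₀ = V_2/(1+r)^2 = 79.9813/(1+0.129)^2 = 62.7481

CHF 62.75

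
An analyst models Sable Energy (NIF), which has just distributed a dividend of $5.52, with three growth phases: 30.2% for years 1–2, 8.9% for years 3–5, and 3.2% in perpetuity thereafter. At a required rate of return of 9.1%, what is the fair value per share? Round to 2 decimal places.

$174.70

Three-stage DDM. Project D₁…D_5; terminal Gordon value at t=5 with g = 0.032; discount at r = 0.091.
D_1 = 7.1870
D_2 = 9.3575
D_3 = 10.1903
D_4 = 11.0973
D_5 = 12.0849
TV_5 = 12.4717/(0.091−0.032) = 211.3841
P₀ = Σ Dₜ/(1+r)ᵗ + TV_5/(1+r)^5 = 174.7044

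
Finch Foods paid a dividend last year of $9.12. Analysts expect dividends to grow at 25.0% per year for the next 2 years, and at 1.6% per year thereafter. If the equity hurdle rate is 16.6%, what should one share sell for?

Two-stage DDM. Project D₁…D_2 at 0.25, terminal growth 0.016, discount at r = 0.166.
D_1 = 11.4000
D_2 = 14.2500
Terminal value at t=2: TV = D_3/(r−g) = 14.4780/(0.166−0.016) = 96.5200
P₀ = 11.4000/(1+0.166)^1 + 14.2500/(1+0.166)^2 + 96.5200/(1+0.166)^2 = 91.2521

$91.25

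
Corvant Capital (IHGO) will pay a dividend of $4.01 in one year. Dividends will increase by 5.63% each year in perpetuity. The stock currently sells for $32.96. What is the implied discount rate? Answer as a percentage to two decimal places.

17.80%

Rearranging the constant-growth DDM: r = D₁/P₀ + g.
r = 4.0100 / 32.96 + 0.0563 = 0.12166 + 0.0563 = 0.17796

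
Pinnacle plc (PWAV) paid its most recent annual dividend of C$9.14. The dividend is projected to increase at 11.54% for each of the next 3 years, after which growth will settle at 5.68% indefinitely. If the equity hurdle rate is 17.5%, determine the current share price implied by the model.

Two-stage DDM. Project D₁…D_3 at 0.1154, terminal growth 0.0568, discount at r = 0.175.
D_1 = 10.1948
D_2 = 11.3712
D_3 = 12.6835
Terminal value at t=3: TV = D_4/(r−g) = 13.4039/(0.175−0.0568) = 113.4001
P₀ = 10.1948/(1+0.175)^1 + 11.3712/(1+0.175)^2 + 12.6835/(1+0.175)^3 + 113.4001/(1+0.175)^3 = 94.6348

C$94.63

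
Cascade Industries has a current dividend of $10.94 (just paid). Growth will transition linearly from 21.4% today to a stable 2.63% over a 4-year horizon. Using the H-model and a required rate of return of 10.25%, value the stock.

H-model: P₀ = D₀[(1+g_L) + H(g_S−g_L)]/(r−g_L), with H = 4/2 = 2.
P₀ = 10.94 × [(1+0.0263) + 2×(0.214−0.0263)] / (0.1025−0.0263)
   = 10.94 × 1.4017 / 0.0762 = 201.2414

$201.24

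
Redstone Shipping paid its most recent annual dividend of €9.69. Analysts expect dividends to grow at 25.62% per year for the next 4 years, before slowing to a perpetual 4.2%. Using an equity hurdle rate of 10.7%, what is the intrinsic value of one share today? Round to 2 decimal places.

Two-stage DDM. Project D₁…D_4 at 0.2562, terminal growth 0.042, discount at r = 0.107.
D_1 = 12.1726
D_2 = 15.2912
D_3 = 19.2088
D_4 = 24.1301
Terminal value at t=4: TV = D_5/(r−g) = 25.1436/(0.107−0.042) = 386.8239
P₀ = 12.1726/(1+0.107)^1 + 15.2912/(1+0.107)^2 + 19.2088/(1+0.107)^3 + 24.1301/(1+0.107)^4 + 386.8239/(1+0.107)^4 = 311.2884

€311.29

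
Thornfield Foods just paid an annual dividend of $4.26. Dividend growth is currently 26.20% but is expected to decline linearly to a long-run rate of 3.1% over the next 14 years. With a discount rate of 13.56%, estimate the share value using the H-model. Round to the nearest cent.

H-model: P₀ = D₀[(1+g_L) + H(g_S−g_L)]/(r−g_L), with H = 14/2 = 7.
P₀ = 4.26 × [(1+0.031) + 7×(0.262−0.031)] / (0.1356−0.031)
   = 4.26 × 2.6480 / 0.1046 = 107.8440

$107.84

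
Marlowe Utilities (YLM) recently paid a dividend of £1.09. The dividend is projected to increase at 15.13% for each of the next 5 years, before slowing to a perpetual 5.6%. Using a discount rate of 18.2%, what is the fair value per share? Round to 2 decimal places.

£13.05

Two-stage DDM. Project D₁…D_5 at 0.1513, terminal growth 0.056, discount at r = 0.182.
D_1 = 1.2549
D_2 = 1.4448
D_3 = 1.6634
D_4 = 1.9151
D_5 = 2.2048
Terminal value at t=5: TV = D_6/(r−g) = 2.3283/(0.182−0.056) = 18.4783
P₀ = 1.2549/(1+0.182)^1 + 1.4448/(1+0.182)^2 + 1.6634/(1+0.182)^3 + 1.9151/(1+0.182)^4 + 2.2048/(1+0.182)^5 + 18.4783/(1+0.182)^5 = 13.0487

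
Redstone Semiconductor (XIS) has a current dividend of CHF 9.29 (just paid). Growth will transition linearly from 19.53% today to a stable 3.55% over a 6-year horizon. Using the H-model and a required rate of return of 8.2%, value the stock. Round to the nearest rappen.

CHF 302.65

H-model: P₀ = D₀[(1+g_L) + H(g_S−g_L)]/(r−g_L), with H = 6/2 = 3.
P₀ = 9.29 × [(1+0.0355) + 3×(0.1953−0.0355)] / (0.082−0.0355)
   = 9.29 × 1.5149 / 0.0465 = 302.6542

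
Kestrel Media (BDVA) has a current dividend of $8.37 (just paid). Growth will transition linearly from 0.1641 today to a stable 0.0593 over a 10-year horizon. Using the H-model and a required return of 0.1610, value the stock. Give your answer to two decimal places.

$130.31

H-model: P₀ = D₀[(1+g_L) + H(g_S−g_L)]/(r−g_L), with H = 10/2 = 5.
P₀ = 8.37 × [(1+0.0593) + 5×(0.1641−0.0593)] / (0.161−0.0593)
   = 8.37 × 1.5833 / 0.1017 = 130.3070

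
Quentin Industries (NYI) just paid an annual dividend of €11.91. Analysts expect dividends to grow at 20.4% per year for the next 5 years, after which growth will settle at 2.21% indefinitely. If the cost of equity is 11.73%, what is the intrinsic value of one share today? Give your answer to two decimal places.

Two-stage DDM. Project D₁…D_5 at 0.204, terminal growth 0.0221, discount at r = 0.1173.
D_1 = 14.3396
D_2 = 17.2649
D_3 = 20.7870
D_4 = 25.0275
D_5 = 30.1331
Terminal value at t=5: TV = D_6/(r−g) = 30.7991/(0.1173−0.0221) = 323.5196
P₀ = 14.3396/(1+0.1173)^1 + 17.2649/(1+0.1173)^2 + 20.7870/(1+0.1173)^3 + 25.0275/(1+0.1173)^4 + 30.1331/(1+0.1173)^5 + 323.5196/(1+0.1173)^5 = 260.7358

€260.74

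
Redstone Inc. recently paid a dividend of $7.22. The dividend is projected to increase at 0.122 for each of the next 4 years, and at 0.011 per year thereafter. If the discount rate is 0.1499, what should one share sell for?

Two-stage DDM. Project D₁…D_4 at 0.122, terminal growth 0.011, discount at r = 0.1499.
D_1 = 8.1008
D_2 = 9.0891
D_3 = 10.1980
D_4 = 11.4422
Terminal value at t=4: TV = D_5/(r−g) = 11.5680/(0.1499−0.011) = 83.2832
P₀ = 8.1008/(1+0.1499)^1 + 9.0891/(1+0.1499)^2 + 10.1980/(1+0.1499)^3 + 11.4422/(1+0.1499)^4 + 83.2832/(1+0.1499)^4 = 74.8042

$74.80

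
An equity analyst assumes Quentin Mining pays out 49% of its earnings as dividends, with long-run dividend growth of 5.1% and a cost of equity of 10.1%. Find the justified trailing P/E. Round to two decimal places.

10.30

Justified trailing P/E = b(1+g)/(r−g) = 0.49×(1+0.051)/(0.101−0.051) = 10.2998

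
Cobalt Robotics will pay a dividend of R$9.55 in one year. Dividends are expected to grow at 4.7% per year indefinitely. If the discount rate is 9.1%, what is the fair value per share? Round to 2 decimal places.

R$217.05

Gordon growth model: P₀ = D₁/(r − g), with D₁ = 9.55 given directly.
P₀ = 9.5500 / (0.091 − 0.047) = 9.5500 / 0.044 = 217.0455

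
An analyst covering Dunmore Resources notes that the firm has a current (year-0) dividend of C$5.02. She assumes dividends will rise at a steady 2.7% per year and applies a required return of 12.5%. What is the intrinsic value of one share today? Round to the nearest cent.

Gordon growth model: P₀ = D₁/(r − g). D₁ = 5.02 × (1 + 0.027) = 5.1555.
P₀ = 5.1555 / (0.125 − 0.027) = 5.1555 / 0.098 = 52.6076

C$52.61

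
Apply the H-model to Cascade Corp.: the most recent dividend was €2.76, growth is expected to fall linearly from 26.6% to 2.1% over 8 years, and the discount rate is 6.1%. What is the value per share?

H-model: P₀ = D₀[(1+g_L) + H(g_S−g_L)]/(r−g_L), with H = 8/2 = 4.
P₀ = 2.76 × [(1+0.021) + 4×(0.266−0.021)] / (0.061−0.021)
   = 2.76 × 2.0010 / 0.04 = 138.0690

€138.07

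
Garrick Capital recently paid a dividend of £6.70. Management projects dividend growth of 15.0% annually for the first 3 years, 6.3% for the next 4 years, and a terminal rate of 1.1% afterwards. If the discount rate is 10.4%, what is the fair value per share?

£120.16

Three-stage DDM. Project D₁…D_7; terminal Gordon value at t=7 with g = 0.011; discount at r = 0.104.
D_1 = 7.7050
D_2 = 8.8607
D_3 = 10.1899
D_4 = 10.8318
D_5 = 11.5142
D_6 = 12.2396
D_7 = 13.0107
TV_7 = 13.1538/(0.104−0.011) = 141.4391
P₀ = Σ Dₜ/(1+r)ᵗ + TV_7/(1+r)^7 = 120.1634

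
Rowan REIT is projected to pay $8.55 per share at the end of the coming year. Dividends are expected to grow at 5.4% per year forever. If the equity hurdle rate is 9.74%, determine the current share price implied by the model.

$197.00

Gordon growth model: P₀ = D₁/(r − g), with D₁ = 8.55 given directly.
P₀ = 8.5500 / (0.0974 − 0.054) = 8.5500 / 0.0434 = 197.0046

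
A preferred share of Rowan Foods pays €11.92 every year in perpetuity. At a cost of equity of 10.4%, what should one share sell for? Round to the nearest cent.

Zero-growth DDM (perpetuity): P₀ = D/r = 11.92 / 0.104 = 114.6154

€114.62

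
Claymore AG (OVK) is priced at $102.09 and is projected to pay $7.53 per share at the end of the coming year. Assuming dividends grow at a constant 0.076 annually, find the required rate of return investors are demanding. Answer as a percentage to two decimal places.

Rearranging the constant-growth DDM: r = D₁/P₀ + g.
r = 7.5300 / 102.09 + 0.076 = 0.07376 + 0.076 = 0.14976

14.98%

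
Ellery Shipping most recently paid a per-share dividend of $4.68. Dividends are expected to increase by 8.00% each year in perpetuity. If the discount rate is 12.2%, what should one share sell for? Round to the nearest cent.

Gordon growth model: P₀ = D₁/(r − g). D₁ = 4.68 × (1 + 0.08) = 5.0544.
P₀ = 5.0544 / (0.122 − 0.08) = 5.0544 / 0.042 = 120.3429

$120.34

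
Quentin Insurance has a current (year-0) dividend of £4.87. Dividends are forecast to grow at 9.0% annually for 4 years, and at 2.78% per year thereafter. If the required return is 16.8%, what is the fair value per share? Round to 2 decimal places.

Two-stage DDM. Project D₁…D_4 at 0.09, terminal growth 0.0278, discount at r = 0.168.
D_1 = 5.3083
D_2 = 5.7860
D_3 = 6.3068
D_4 = 6.8744
Terminal value at t=4: TV = D_5/(r−g) = 7.0655/(0.168−0.0278) = 50.3959
P₀ = 5.3083/(1+0.168)^1 + 5.7860/(1+0.168)^2 + 6.3068/(1+0.168)^3 + 6.8744/(1+0.168)^4 + 50.3959/(1+0.168)^4 = 43.5163

£43.52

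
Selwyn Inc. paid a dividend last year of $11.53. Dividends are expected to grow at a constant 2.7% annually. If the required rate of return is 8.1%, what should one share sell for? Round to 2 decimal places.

Gordon growth model: P₀ = D₁/(r − g). D₁ = 11.53 × (1 + 0.027) = 11.8413.
P₀ = 11.8413 / (0.081 − 0.027) = 11.8413 / 0.054 = 219.2835

$219.28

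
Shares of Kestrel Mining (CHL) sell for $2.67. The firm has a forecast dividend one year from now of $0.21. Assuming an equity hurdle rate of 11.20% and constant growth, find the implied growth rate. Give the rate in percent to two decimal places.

From P₀ = D₁/(r − g), the implied growth is g = r − D₁/P₀.
g = 0.112 − 0.21/2.67 = 0.112 − 0.07865 = 0.03335

3.33%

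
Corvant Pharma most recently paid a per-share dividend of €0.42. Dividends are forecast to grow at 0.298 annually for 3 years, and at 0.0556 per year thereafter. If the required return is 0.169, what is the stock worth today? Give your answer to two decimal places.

Two-stage DDM. Project D₁…D_3 at 0.298, terminal growth 0.0556, discount at r = 0.169.
D_1 = 0.5452
D_2 = 0.7076
D_3 = 0.9185
Terminal value at t=3: TV = D_4/(r−g) = 0.9696/(0.169−0.0556) = 8.5499
P₀ = 0.5452/(1+0.169)^1 + 0.7076/(1+0.169)^2 + 0.9185/(1+0.169)^3 + 8.5499/(1+0.169)^3 = 6.9111

€6.91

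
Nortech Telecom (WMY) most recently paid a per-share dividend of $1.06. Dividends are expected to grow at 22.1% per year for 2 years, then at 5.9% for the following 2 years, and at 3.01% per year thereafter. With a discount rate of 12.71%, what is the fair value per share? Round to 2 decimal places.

$16.32

Three-stage DDM. Project D₁…D_4; terminal Gordon value at t=4 with g = 0.0301; discount at r = 0.1271.
D_1 = 1.2943
D_2 = 1.5803
D_3 = 1.6735
D_4 = 1.7723
TV_4 = 1.8256/(0.1271−0.0301) = 18.8207
P₀ = Σ Dₜ/(1+r)ᵗ + TV_4/(1+r)^4 = 16.3217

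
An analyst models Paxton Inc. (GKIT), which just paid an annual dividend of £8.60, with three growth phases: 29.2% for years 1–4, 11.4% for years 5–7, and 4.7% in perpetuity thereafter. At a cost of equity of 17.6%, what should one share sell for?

£163.96

Three-stage DDM. Project D₁…D_7; terminal Gordon value at t=7 with g = 0.047; discount at r = 0.176.
D_1 = 11.1112
D_2 = 14.3557
D_3 = 18.5475
D_4 = 23.9634
D_5 = 26.6952
D_6 = 29.7385
D_7 = 33.1287
TV_7 = 34.6857/(0.176−0.047) = 268.8816
P₀ = Σ Dₜ/(1+r)ᵗ + TV_7/(1+r)^7 = 163.9623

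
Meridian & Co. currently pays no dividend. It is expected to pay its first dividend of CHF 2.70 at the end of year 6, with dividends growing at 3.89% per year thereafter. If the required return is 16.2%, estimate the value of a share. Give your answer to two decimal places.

CHF 10.35

Deferred-dividend DDM. At t=5 the remaining stream is a growing perpetuity with first payment D_6 = 2.70.
V_5 = D_6/(r−g) = 2.70/(0.162−0.0389) = 21.9334
P₀ = V_5/(1+r)^5 = 21.9334/(1+0.162)^5 = 10.3532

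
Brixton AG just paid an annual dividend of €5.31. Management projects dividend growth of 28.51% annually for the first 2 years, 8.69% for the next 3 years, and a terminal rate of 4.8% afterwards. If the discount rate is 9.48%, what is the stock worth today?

Three-stage DDM. Project D₁…D_5; terminal Gordon value at t=5 with g = 0.048; discount at r = 0.0948.
D_1 = 6.8239
D_2 = 8.7694
D_3 = 9.5314
D_4 = 10.3597
D_5 = 11.2600
TV_5 = 11.8004/(0.0948−0.048) = 252.1463
P₀ = Σ Dₜ/(1+r)ᵗ + TV_5/(1+r)^5 = 195.5001

€195.50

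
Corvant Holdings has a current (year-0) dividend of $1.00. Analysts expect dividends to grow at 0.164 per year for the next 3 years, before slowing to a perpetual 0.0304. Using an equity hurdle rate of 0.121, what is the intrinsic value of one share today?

Two-stage DDM. Project D₁…D_3 at 0.164, terminal growth 0.0304, discount at r = 0.121.
D_1 = 1.1640
D_2 = 1.3549
D_3 = 1.5771
Terminal value at t=3: TV = D_4/(r−g) = 1.6250/(0.121−0.0304) = 17.9365
P₀ = 1.1640/(1+0.121)^1 + 1.3549/(1+0.121)^2 + 1.5771/(1+0.121)^3 + 17.9365/(1+0.121)^3 = 15.9688

$15.97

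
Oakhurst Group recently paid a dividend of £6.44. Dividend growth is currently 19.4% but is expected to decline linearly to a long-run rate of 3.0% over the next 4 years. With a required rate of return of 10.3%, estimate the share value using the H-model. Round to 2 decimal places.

H-model: P₀ = D₀[(1+g_L) + H(g_S−g_L)]/(r−g_L), with H = 4/2 = 2.
P₀ = 6.44 × [(1+0.03) + 2×(0.194−0.03)] / (0.103−0.03)
   = 6.44 × 1.3580 / 0.073 = 119.8016

£119.80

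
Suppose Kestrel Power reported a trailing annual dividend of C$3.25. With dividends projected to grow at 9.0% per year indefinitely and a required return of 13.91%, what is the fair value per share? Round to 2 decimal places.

Gordon growth model: P₀ = D₁/(r − g). D₁ = 3.25 × (1 + 0.09) = 3.5425.
P₀ = 3.5425 / (0.1391 − 0.09) = 3.5425 / 0.0491 = 72.1487

C$72.15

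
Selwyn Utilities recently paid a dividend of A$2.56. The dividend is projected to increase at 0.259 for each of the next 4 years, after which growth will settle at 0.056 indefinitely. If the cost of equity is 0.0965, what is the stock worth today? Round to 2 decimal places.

A$130.65

Two-stage DDM. Project D₁…D_4 at 0.259, terminal growth 0.056, discount at r = 0.0965.
D_1 = 3.2230
D_2 = 4.0578
D_3 = 5.1088
D_4 = 6.4320
Terminal value at t=4: TV = D_5/(r−g) = 6.7921/(0.0965−0.056) = 167.7072
P₀ = 3.2230/(1+0.0965)^1 + 4.0578/(1+0.0965)^2 + 5.1088/(1+0.0965)^3 + 6.4320/(1+0.0965)^4 + 167.7072/(1+0.0965)^4 = 130.6549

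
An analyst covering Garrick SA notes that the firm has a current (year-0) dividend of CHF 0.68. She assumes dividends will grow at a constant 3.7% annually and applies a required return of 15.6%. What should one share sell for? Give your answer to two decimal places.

CHF 5.93

Gordon growth model: P₀ = D₁/(r − g). D₁ = 0.68 × (1 + 0.037) = 0.7052.
P₀ = 0.7052 / (0.156 − 0.037) = 0.7052 / 0.119 = 5.9257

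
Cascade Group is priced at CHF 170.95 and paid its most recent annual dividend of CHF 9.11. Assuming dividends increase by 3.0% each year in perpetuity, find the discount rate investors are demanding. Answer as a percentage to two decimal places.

Rearranging the constant-growth DDM: r = D₁/P₀ + g.
D₁ = 9.11 × (1 + 0.03) = 9.3833.
r = 9.3833 / 170.95 + 0.03 = 0.05489 + 0.03 = 0.08489

8.49%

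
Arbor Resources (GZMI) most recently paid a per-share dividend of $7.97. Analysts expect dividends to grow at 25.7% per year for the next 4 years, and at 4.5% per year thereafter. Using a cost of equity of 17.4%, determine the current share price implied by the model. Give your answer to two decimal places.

Two-stage DDM. Project D₁…D_4 at 0.257, terminal growth 0.045, discount at r = 0.174.
D_1 = 10.0183
D_2 = 12.5930
D_3 = 15.8294
D_4 = 19.8975
Terminal value at t=4: TV = D_5/(r−g) = 20.7929/(0.174−0.045) = 161.1855
P₀ = 10.0183/(1+0.174)^1 + 12.5930/(1+0.174)^2 + 15.8294/(1+0.174)^3 + 19.8975/(1+0.174)^4 + 161.1855/(1+0.174)^4 = 122.7777

$122.78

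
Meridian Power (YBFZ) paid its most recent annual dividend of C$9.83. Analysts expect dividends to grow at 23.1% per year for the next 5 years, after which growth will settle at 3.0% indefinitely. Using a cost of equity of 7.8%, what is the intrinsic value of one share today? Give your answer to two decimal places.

C$484.07

Two-stage DDM. Project D₁…D_5 at 0.231, terminal growth 0.03, discount at r = 0.078.
D_1 = 12.1007
D_2 = 14.8960
D_3 = 18.3370
D_4 = 22.5728
D_5 = 27.7871
Terminal value at t=5: TV = D_6/(r−g) = 28.6207/(0.078−0.03) = 596.2656
P₀ = 12.1007/(1+0.078)^1 + 14.8960/(1+0.078)^2 + 18.3370/(1+0.078)^3 + 22.5728/(1+0.078)^4 + 27.7871/(1+0.078)^5 + 596.2656/(1+0.078)^5 = 484.0707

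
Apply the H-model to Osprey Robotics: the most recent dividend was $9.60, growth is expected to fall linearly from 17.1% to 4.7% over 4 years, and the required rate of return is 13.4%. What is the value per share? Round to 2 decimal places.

H-model: P₀ = D₀[(1+g_L) + H(g_S−g_L)]/(r−g_L), with H = 4/2 = 2.
P₀ = 9.60 × [(1+0.047) + 2×(0.171−0.047)] / (0.134−0.047)
   = 9.60 × 1.2950 / 0.087 = 142.8966

$142.90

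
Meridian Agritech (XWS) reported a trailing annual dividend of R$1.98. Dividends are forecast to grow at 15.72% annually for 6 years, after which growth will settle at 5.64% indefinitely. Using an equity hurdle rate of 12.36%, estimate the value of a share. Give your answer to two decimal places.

Two-stage DDM. Project D₁…D_6 at 0.1572, terminal growth 0.0564, discount at r = 0.1236.
D_1 = 2.2913
D_2 = 2.6514
D_3 = 3.0682
D_4 = 3.5506
D_5 = 4.1087
D_6 = 4.7546
Terminal value at t=6: TV = D_7/(r−g) = 5.0228/(0.1236−0.0564) = 74.7437
P₀ = 2.2913/(1+0.1236)^1 + 2.6514/(1+0.1236)^2 + 3.0682/(1+0.1236)^3 + 3.5506/(1+0.1236)^4 + 4.1087/(1+0.1236)^5 + 4.7546/(1+0.1236)^6 + 74.7437/(1+0.1236)^6 = 50.3326

R$50.33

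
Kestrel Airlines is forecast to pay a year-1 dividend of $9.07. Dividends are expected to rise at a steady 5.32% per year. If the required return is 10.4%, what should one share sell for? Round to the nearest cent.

Gordon growth model: P₀ = D₁/(r − g), with D₁ = 9.07 given directly.
P₀ = 9.0700 / (0.104 − 0.0532) = 9.0700 / 0.0508 = 178.5433

$178.54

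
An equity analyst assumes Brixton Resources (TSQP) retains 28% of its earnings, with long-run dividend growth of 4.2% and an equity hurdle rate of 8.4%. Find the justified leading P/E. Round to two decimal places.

Payout ratio b = 1 − 0.28 = 0.72.
Justified leading P/E = b/(r−g) = 0.72/(0.084−0.042) = 17.1429

17.14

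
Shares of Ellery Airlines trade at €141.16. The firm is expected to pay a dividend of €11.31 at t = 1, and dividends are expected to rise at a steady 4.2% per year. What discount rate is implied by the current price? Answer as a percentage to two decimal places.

12.21%

Rearranging the constant-growth DDM: r = D₁/P₀ + g.
r = 11.3100 / 141.16 + 0.042 = 0.08012 + 0.042 = 0.12212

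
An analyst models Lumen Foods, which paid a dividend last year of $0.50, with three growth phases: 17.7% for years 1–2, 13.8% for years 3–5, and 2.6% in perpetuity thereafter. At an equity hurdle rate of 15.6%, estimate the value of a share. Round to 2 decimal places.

Three-stage DDM. Project D₁…D_5; terminal Gordon value at t=5 with g = 0.026; discount at r = 0.156.
D_1 = 0.5885
D_2 = 0.6927
D_3 = 0.7883
D_4 = 0.8970
D_5 = 1.0208
TV_5 = 1.0474/(0.156−0.026) = 8.0566
P₀ = Σ Dₜ/(1+r)ᵗ + TV_5/(1+r)^5 = 6.4372

$6.44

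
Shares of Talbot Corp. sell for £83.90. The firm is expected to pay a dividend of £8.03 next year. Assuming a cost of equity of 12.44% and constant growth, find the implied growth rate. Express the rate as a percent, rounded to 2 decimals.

2.87%

From P₀ = D₁/(r − g), the implied growth is g = r − D₁/P₀.
g = 0.1244 − 8.03/83.90 = 0.1244 − 0.09571 = 0.02869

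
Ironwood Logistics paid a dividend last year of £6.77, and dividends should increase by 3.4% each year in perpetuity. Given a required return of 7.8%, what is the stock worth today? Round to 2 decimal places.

£159.09

Gordon growth model: P₀ = D₁/(r − g). D₁ = 6.77 × (1 + 0.034) = 7.0002.
P₀ = 7.0002 / (0.078 − 0.034) = 7.0002 / 0.044 = 159.0950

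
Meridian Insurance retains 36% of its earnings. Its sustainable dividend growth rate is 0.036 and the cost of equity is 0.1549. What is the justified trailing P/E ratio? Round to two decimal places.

Payout ratio b = 1 − 0.36 = 0.64.
Justified trailing P/E = b(1+g)/(r−g) = 0.64×(1+0.036)/(0.1549−0.036) = 5.5765

5.58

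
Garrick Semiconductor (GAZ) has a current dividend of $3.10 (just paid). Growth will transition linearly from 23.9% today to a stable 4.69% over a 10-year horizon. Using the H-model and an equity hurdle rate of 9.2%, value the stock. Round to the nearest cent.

H-model: P₀ = D₀[(1+g_L) + H(g_S−g_L)]/(r−g_L), with H = 10/2 = 5.
P₀ = 3.10 × [(1+0.0469) + 5×(0.239−0.0469)] / (0.092−0.0469)
   = 3.10 × 2.0074 / 0.0451 = 137.9809

$137.98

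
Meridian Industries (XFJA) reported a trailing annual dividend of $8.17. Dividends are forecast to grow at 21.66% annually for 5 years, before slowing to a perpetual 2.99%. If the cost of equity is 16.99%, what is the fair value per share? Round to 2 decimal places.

$119.10

Two-stage DDM. Project D₁…D_5 at 0.2166, terminal growth 0.0299, discount at r = 0.1699.
D_1 = 9.9396
D_2 = 12.0925
D_3 = 14.7118
D_4 = 17.8984
D_5 = 21.7751
Terminal value at t=5: TV = D_6/(r−g) = 22.4262/(0.1699−0.0299) = 160.1873
P₀ = 9.9396/(1+0.1699)^1 + 12.0925/(1+0.1699)^2 + 14.7118/(1+0.1699)^3 + 17.8984/(1+0.1699)^4 + 21.7751/(1+0.1699)^5 + 160.1873/(1+0.1699)^5 = 119.1047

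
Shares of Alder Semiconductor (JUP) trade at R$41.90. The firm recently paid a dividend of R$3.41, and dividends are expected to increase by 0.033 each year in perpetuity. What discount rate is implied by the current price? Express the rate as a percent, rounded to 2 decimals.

11.71%

Rearranging the constant-growth DDM: r = D₁/P₀ + g.
D₁ = 3.41 × (1 + 0.033) = 3.5225.
r = 3.5225 / 41.90 + 0.033 = 0.08407 + 0.033 = 0.11707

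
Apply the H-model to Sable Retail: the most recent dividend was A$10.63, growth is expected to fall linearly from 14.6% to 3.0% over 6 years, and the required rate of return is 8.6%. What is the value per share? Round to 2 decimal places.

H-model: P₀ = D₀[(1+g_L) + H(g_S−g_L)]/(r−g_L), with H = 6/2 = 3.
P₀ = 10.63 × [(1+0.03) + 3×(0.146−0.03)] / (0.086−0.03)
   = 10.63 × 1.3780 / 0.056 = 261.5739

A$261.57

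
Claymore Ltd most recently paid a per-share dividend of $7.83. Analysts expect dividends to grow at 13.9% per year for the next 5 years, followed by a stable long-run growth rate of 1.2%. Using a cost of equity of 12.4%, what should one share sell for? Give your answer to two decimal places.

Two-stage DDM. Project D₁…D_5 at 0.139, terminal growth 0.012, discount at r = 0.124.
D_1 = 8.9184
D_2 = 10.1580
D_3 = 11.5700
D_4 = 13.1782
D_5 = 15.0100
Terminal value at t=5: TV = D_6/(r−g) = 15.1901/(0.124−0.012) = 135.6260
P₀ = 8.9184/(1+0.124)^1 + 10.1580/(1+0.124)^2 + 11.5700/(1+0.124)^3 + 13.1782/(1+0.124)^4 + 15.0100/(1+0.124)^5 + 135.6260/(1+0.124)^5 = 116.3437

$116.34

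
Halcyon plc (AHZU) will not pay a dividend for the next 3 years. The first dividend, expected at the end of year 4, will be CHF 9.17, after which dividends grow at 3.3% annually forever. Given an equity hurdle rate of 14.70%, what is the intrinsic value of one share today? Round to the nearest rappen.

CHF 53.31

Deferred-dividend DDM. At t=3 the remaining stream is a growing perpetuity with first payment D_4 = 9.17.
V_3 = D_4/(r−g) = 9.17/(0.147−0.033) = 80.4386
P₀ = V_3/(1+r)^3 = 80.4386/(1+0.147)^3 = 53.3058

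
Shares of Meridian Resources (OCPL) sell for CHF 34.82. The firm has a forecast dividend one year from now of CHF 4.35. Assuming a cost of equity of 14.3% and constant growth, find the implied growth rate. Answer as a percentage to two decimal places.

1.81%

From P₀ = D₁/(r − g), the implied growth is g = r − D₁/P₀.
g = 0.143 − 4.35/34.82 = 0.143 − 0.12493 = 0.01807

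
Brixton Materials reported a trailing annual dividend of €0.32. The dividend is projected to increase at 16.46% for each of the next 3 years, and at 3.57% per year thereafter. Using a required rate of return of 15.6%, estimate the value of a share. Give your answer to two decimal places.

Two-stage DDM. Project D₁…D_3 at 0.1646, terminal growth 0.0357, discount at r = 0.156.
D_1 = 0.3727
D_2 = 0.4340
D_3 = 0.5055
Terminal value at t=3: TV = D_4/(r−g) = 0.5235/(0.156−0.0357) = 4.3516
P₀ = 0.3727/(1+0.156)^1 + 0.4340/(1+0.156)^2 + 0.5055/(1+0.156)^3 + 4.3516/(1+0.156)^3 = 3.7913

€3.79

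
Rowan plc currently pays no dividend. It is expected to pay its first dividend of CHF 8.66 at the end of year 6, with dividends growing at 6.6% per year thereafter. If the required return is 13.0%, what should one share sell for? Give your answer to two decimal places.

Deferred-dividend DDM. At t=5 the remaining stream is a growing perpetuity with first payment D_6 = 8.66.
V_5 = D_6/(r−g) = 8.66/(0.13−0.066) = 135.3125
P₀ = V_5/(1+r)^5 = 135.3125/(1+0.13)^5 = 73.4422

CHF 73.44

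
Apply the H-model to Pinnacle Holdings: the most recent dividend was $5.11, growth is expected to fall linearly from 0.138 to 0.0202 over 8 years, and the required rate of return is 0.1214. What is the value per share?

H-model: P₀ = D₀[(1+g_L) + H(g_S−g_L)]/(r−g_L), with H = 8/2 = 4.
P₀ = 5.11 × [(1+0.0202) + 4×(0.138−0.0202)] / (0.1214−0.0202)
   = 5.11 × 1.4914 / 0.1012 = 75.3069

$75.31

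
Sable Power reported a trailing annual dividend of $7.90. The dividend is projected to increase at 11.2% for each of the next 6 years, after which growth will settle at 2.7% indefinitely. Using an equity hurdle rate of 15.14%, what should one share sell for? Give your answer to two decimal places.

Two-stage DDM. Project D₁…D_6 at 0.112, terminal growth 0.027, discount at r = 0.1514.
D_1 = 8.7848
D_2 = 9.7687
D_3 = 10.8628
D_4 = 12.0794
D_5 = 13.4323
D_6 = 14.9367
Terminal value at t=6: TV = D_7/(r−g) = 15.3400/(0.1514−0.027) = 123.3122
P₀ = 8.7848/(1+0.1514)^1 + 9.7687/(1+0.1514)^2 + 10.8628/(1+0.1514)^3 + 12.0794/(1+0.1514)^4 + 13.4323/(1+0.1514)^5 + 14.9367/(1+0.1514)^6 + 123.3122/(1+0.1514)^6 = 94.9594

$94.96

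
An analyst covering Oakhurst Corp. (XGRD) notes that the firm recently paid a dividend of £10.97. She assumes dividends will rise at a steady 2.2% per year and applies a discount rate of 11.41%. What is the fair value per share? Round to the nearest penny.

£121.73

Gordon growth model: P₀ = D₁/(r − g). D₁ = 10.97 × (1 + 0.022) = 11.2113.
P₀ = 11.2113 / (0.1141 − 0.022) = 11.2113 / 0.0921 = 121.7301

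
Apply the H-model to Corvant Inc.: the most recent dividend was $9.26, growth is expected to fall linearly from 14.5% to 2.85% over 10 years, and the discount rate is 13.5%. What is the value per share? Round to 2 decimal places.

H-model: P₀ = D₀[(1+g_L) + H(g_S−g_L)]/(r−g_L), with H = 10/2 = 5.
P₀ = 9.26 × [(1+0.0285) + 5×(0.145−0.0285)] / (0.135−0.0285)
   = 9.26 × 1.6110 / 0.1065 = 140.0738

$140.07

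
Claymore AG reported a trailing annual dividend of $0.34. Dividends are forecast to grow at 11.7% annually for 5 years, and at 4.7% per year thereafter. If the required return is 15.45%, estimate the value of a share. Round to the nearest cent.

Two-stage DDM. Project D₁…D_5 at 0.117, terminal growth 0.047, discount at r = 0.1545.
D_1 = 0.3798
D_2 = 0.4242
D_3 = 0.4738
D_4 = 0.5293
D_5 = 0.5912
Terminal value at t=5: TV = D_6/(r−g) = 0.6190/(0.1545−0.047) = 5.7582
P₀ = 0.3798/(1+0.1545)^1 + 0.4242/(1+0.1545)^2 + 0.4738/(1+0.1545)^3 + 0.5293/(1+0.1545)^4 + 0.5912/(1+0.1545)^5 + 5.7582/(1+0.1545)^5 = 4.3488

$4.35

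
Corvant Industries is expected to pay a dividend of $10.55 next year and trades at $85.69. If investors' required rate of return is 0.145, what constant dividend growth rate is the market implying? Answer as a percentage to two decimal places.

From P₀ = D₁/(r − g), the implied growth is g = r − D₁/P₀.
g = 0.145 − 10.55/85.69 = 0.145 − 0.12312 = 0.02188

2.19%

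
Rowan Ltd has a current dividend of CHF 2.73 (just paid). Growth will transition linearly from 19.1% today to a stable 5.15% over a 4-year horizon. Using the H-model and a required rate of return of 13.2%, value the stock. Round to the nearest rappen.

CHF 45.12

H-model: P₀ = D₀[(1+g_L) + H(g_S−g_L)]/(r−g_L), with H = 4/2 = 2.
P₀ = 2.73 × [(1+0.0515) + 2×(0.191−0.0515)] / (0.132−0.0515)
   = 2.73 × 1.3305 / 0.0805 = 45.1213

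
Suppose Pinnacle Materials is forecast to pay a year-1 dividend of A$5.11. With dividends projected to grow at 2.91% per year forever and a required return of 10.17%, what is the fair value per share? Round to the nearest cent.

Gordon growth model: P₀ = D₁/(r − g), with D₁ = 5.11 given directly.
P₀ = 5.1100 / (0.1017 − 0.0291) = 5.1100 / 0.0726 = 70.3857

A$70.39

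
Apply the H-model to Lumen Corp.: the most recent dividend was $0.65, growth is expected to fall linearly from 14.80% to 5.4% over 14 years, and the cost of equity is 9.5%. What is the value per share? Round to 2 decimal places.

$27.14

H-model: P₀ = D₀[(1+g_L) + H(g_S−g_L)]/(r−g_L), with H = 14/2 = 7.
P₀ = 0.65 × [(1+0.054) + 7×(0.148−0.054)] / (0.095−0.054)
   = 0.65 × 1.7120 / 0.041 = 27.1415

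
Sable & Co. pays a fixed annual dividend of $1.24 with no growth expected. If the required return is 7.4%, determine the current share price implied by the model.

Zero-growth DDM (perpetuity): P₀ = D/r = 1.24 / 0.074 = 16.7568

$16.76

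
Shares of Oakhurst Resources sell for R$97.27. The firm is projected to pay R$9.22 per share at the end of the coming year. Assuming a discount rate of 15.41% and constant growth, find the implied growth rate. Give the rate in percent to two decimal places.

5.93%

From P₀ = D₁/(r − g), the implied growth is g = r − D₁/P₀.
g = 0.1541 − 9.22/97.27 = 0.1541 − 0.09479 = 0.05931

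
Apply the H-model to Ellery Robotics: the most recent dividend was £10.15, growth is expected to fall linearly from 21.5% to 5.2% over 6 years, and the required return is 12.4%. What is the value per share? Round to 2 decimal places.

H-model: P₀ = D₀[(1+g_L) + H(g_S−g_L)]/(r−g_L), with H = 6/2 = 3.
P₀ = 10.15 × [(1+0.052) + 3×(0.215−0.052)] / (0.124−0.052)
   = 10.15 × 1.5410 / 0.072 = 217.2382

£217.24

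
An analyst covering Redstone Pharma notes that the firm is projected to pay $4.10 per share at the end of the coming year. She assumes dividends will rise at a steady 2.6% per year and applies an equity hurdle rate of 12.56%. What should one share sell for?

$41.16

Gordon growth model: P₀ = D₁/(r − g), with D₁ = 4.10 given directly.
P₀ = 4.1000 / (0.1256 − 0.026) = 4.1000 / 0.0996 = 41.1647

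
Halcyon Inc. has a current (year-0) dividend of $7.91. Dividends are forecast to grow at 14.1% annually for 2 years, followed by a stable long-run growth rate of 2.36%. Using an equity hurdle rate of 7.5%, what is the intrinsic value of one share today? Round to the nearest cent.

$194.77

Two-stage DDM. Project D₁…D_2 at 0.141, terminal growth 0.0236, discount at r = 0.075.
D_1 = 9.0253
D_2 = 10.2979
Terminal value at t=2: TV = D_3/(r−g) = 10.5409/(0.075−0.0236) = 205.0760
P₀ = 9.0253/(1+0.075)^1 + 10.2979/(1+0.075)^2 + 205.0760/(1+0.075)^2 = 194.7657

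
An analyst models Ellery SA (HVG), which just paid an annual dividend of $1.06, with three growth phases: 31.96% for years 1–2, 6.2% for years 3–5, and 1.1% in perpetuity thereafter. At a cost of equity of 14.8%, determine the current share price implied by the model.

$14.40

Three-stage DDM. Project D₁…D_5; terminal Gordon value at t=5 with g = 0.011; discount at r = 0.148.
D_1 = 1.3988
D_2 = 1.8458
D_3 = 1.9603
D_4 = 2.0818
D_5 = 2.2109
TV_5 = 2.2352/(0.148−0.011) = 16.3153
P₀ = Σ Dₜ/(1+r)ᵗ + TV_5/(1+r)^5 = 14.4046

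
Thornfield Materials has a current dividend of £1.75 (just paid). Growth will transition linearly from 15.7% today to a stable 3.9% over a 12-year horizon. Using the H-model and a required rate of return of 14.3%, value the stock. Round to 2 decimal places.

H-model: P₀ = D₀[(1+g_L) + H(g_S−g_L)]/(r−g_L), with H = 12/2 = 6.
P₀ = 1.75 × [(1+0.039) + 6×(0.157−0.039)] / (0.143−0.039)
   = 1.75 × 1.7470 / 0.104 = 29.3966

£29.40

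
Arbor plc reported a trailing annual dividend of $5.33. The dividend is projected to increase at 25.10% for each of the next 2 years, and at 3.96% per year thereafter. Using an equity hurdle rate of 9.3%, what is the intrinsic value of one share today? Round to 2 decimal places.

$149.02

Two-stage DDM. Project D₁…D_2 at 0.251, terminal growth 0.0396, discount at r = 0.093.
D_1 = 6.6678
D_2 = 8.3415
Terminal value at t=2: TV = D_3/(r−g) = 8.6718/(0.093−0.0396) = 162.3928
P₀ = 6.6678/(1+0.093)^1 + 8.3415/(1+0.093)^2 + 162.3928/(1+0.093)^2 = 149.0163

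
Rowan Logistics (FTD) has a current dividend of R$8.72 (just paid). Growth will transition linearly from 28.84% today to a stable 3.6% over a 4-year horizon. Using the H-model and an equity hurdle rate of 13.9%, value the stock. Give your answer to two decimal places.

H-model: P₀ = D₀[(1+g_L) + H(g_S−g_L)]/(r−g_L), with H = 4/2 = 2.
P₀ = 8.72 × [(1+0.036) + 2×(0.2884−0.036)] / (0.139−0.036)
   = 8.72 × 1.5408 / 0.103 = 130.4444

R$130.44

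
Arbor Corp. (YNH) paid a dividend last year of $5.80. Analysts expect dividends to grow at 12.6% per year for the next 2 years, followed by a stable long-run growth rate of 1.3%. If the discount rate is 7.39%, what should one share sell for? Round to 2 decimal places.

Two-stage DDM. Project D₁…D_2 at 0.126, terminal growth 0.013, discount at r = 0.0739.
D_1 = 6.5308
D_2 = 7.3537
Terminal value at t=2: TV = D_3/(r−g) = 7.4493/(0.0739−0.013) = 122.3198
P₀ = 6.5308/(1+0.0739)^1 + 7.3537/(1+0.0739)^2 + 122.3198/(1+0.0739)^2 = 118.5221

$118.52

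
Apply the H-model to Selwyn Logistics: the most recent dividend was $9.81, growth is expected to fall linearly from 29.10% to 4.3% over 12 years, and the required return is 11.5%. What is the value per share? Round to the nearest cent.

$344.85

H-model: P₀ = D₀[(1+g_L) + H(g_S−g_L)]/(r−g_L), with H = 12/2 = 6.
P₀ = 9.81 × [(1+0.043) + 6×(0.291−0.043)] / (0.115−0.043)
   = 9.81 × 2.5310 / 0.072 = 344.8488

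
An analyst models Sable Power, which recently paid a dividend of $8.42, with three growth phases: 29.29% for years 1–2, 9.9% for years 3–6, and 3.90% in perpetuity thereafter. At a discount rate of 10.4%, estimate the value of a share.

$248.35

Three-stage DDM. Project D₁…D_6; terminal Gordon value at t=6 with g = 0.039; discount at r = 0.104.
D_1 = 10.8862
D_2 = 14.0748
D_3 = 15.4682
D_4 = 16.9995
D_5 = 18.6825
D_6 = 20.5321
TV_6 = 21.3328/(0.104−0.039) = 328.1972
P₀ = Σ Dₜ/(1+r)ᵗ + TV_6/(1+r)^6 = 248.3474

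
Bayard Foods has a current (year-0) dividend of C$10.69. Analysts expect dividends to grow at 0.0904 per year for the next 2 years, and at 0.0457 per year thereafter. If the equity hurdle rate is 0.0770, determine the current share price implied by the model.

Two-stage DDM. Project D₁…D_2 at 0.0904, terminal growth 0.0457, discount at r = 0.077.
D_1 = 11.6564
D_2 = 12.7101
Terminal value at t=2: TV = D_3/(r−g) = 13.2910/(0.077−0.0457) = 424.6315
P₀ = 11.6564/(1+0.077)^1 + 12.7101/(1+0.077)^2 + 424.6315/(1+0.077)^2 = 387.8647

C$387.86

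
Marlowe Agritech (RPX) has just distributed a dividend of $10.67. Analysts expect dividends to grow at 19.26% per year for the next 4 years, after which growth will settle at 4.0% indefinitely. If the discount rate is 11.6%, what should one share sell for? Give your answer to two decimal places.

Two-stage DDM. Project D₁…D_4 at 0.1926, terminal growth 0.04, discount at r = 0.116.
D_1 = 12.7250
D_2 = 15.1759
D_3 = 18.0988
D_4 = 21.5846
Terminal value at t=4: TV = D_5/(r−g) = 22.4480/(0.116−0.04) = 295.3680
P₀ = 12.7250/(1+0.116)^1 + 15.1759/(1+0.116)^2 + 18.0988/(1+0.116)^3 + 21.5846/(1+0.116)^4 + 295.3680/(1+0.116)^4 = 240.9412

$240.94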